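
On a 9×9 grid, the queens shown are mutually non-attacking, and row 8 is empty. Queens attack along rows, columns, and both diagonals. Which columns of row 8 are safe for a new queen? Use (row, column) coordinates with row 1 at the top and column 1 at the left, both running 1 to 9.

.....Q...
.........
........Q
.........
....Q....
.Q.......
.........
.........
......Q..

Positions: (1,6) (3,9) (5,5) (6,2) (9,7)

columns 1, 3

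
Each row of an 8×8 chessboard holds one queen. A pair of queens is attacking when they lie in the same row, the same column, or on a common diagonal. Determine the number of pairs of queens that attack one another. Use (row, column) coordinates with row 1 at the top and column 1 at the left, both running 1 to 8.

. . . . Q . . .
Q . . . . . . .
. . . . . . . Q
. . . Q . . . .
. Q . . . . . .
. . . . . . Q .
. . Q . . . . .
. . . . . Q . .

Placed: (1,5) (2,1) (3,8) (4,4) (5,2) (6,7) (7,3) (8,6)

All columns are distinct and no two queens satisfy |Δrow| = |Δcol|, so no pair attacks.

0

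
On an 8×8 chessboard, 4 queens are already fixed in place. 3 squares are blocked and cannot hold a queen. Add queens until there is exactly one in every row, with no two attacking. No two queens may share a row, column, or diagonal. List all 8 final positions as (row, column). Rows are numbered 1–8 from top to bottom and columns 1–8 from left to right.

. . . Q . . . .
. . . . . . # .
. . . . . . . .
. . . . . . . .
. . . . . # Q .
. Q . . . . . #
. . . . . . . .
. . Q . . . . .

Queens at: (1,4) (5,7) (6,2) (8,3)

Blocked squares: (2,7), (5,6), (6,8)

(1,4) (2,8) (3,1) (4,5) (5,7) (6,2) (7,6) (8,3)

Row 2: attacked by (1,4)→{3,4,5}; (5,7)→{4,7}; (6,2)→{2,6}; (8,3)→{3}. Blocked: 7. Safe: 1, 8. Place at column 8.
Row 3: attacked by (1,4)→{2,4,6}; (2,8)→{7,8}; (5,7)→{5,7}; (6,2)→{2,5}; (8,3)→{3,8}. Safe: 1. Place at column 1.
Row 4: attacked by (1,4)→{1,4,7}; (2,8)→{6,8}; (3,1)→{1,2}; (5,7)→{6,7,8}; (6,2)→{2,4}; (8,3)→{3,7}. Safe: 5. Place at column 5.
Row 7: attacked by (1,4)→{4}; (2,8)→{3,8}; (3,1)→{1,5}; (4,5)→{2,5,8}; (5,7)→{5,7}; (6,2)→{1,2,3}; (8,3)→{2,3,4}. Safe: 6. Place at column 6.
Columns [4, 8, 1, 5, 7, 2, 6, 3], r−c [-3, -6, 2, -1, -2, 4, 1, 5], r+c [5, 10, 4, 9, 12, 8, 13, 11] are all distinct, so no two queens attack.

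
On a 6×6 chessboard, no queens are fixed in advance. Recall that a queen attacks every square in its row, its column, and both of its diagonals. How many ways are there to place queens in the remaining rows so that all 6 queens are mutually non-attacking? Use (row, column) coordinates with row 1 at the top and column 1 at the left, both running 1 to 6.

4

Branch on row 1: col 1 → 0; col 2 → 1; col 3 → 1; col 4 → 1; col 5 → 1; col 6 → 0.
Sum: 0 + 1 + 1 + 1 + 1 + 0 = 4.
(This is the classic 6-queens count.)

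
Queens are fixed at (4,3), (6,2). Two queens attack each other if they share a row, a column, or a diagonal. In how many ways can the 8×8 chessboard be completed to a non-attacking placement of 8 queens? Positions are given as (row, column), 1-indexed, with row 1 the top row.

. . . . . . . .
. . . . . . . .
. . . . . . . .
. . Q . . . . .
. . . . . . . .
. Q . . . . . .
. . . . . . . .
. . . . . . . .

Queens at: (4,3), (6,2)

2

Branch on row 1: col 1 → 0; col 4 → 1; col 5 → 0; col 8 → 1.
Sum: 0 + 1 + 0 + 1 = 2.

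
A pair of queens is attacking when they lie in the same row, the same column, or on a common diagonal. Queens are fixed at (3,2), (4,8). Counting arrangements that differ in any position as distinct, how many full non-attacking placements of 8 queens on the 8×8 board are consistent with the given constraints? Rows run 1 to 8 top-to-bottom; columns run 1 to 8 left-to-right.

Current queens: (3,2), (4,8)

Branch on row 1: col 1 → 0; col 3 → 4; col 6 → 1; col 7 → 1.
Sum: 0 + 4 + 1 + 1 = 6.

6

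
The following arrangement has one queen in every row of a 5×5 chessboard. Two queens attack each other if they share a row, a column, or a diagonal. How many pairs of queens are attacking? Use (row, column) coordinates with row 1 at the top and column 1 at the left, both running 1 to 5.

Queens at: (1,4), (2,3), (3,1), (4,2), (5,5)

2

Same diagonal: (1,4)–(2,3) (|1−2| = |4−3| = 1); (3,1)–(4,2) (|3−4| = |1−2| = 1).
Total attacking pairs: 2.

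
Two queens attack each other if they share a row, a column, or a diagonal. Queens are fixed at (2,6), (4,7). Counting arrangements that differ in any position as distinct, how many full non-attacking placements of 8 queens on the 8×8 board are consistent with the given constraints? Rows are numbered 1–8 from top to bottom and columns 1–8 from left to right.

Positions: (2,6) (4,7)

Branch on row 1: col 1 → 0; col 2 → 1; col 3 → 2; col 8 → 0.
Sum: 0 + 1 + 2 + 0 = 3.

3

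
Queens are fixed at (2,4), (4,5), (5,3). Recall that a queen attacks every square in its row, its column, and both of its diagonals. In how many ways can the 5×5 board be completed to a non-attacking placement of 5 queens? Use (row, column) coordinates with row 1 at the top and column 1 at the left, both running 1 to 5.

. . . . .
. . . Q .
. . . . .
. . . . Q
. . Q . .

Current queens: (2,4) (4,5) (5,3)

1

Branch on row 1: col 1 → 1.
Sum: 1 = 1.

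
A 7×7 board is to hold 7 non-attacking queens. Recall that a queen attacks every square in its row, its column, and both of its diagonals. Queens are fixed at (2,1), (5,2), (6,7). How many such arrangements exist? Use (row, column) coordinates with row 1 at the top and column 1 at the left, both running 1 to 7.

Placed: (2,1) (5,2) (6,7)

3

Branch on row 1: col 3 → 1; col 4 → 1; col 5 → 1.
Sum: 1 + 1 + 1 = 3.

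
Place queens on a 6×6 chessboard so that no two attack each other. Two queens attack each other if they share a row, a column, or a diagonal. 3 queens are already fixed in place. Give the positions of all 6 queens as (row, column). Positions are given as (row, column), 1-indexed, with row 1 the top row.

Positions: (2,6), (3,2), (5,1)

Row 1: attacked by (2,6)→{5,6}; (3,2)→{2,4}; (5,1)→{1,5}. Safe: 3. Place at column 3.
Row 4: attacked by (1,3)→{3,6}; (2,6)→{4,6}; (3,2)→{1,2,3}; (5,1)→{1,2}. Safe: 5. Place at column 5.
Row 6: attacked by (1,3)→{3}; (2,6)→{2,6}; (3,2)→{2,5}; (4,5)→{3,5}; (5,1)→{1,2}. Safe: 4. Place at column 4.
Columns [3, 6, 2, 5, 1, 4], r−c [-2, -4, 1, -1, 4, 2], r+c [4, 8, 5, 9, 6, 10] are all distinct, so no two queens attack.

(1,3) (2,6) (3,2) (4,5) (5,1) (6,4)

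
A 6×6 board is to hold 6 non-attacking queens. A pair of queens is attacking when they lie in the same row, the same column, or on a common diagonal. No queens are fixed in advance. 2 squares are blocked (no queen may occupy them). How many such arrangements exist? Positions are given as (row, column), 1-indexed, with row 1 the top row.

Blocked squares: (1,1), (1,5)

3

Branch on row 1: col 2 → 1; col 3 → 1; col 4 → 1; col 6 → 0.
Sum: 1 + 1 + 1 + 0 = 3.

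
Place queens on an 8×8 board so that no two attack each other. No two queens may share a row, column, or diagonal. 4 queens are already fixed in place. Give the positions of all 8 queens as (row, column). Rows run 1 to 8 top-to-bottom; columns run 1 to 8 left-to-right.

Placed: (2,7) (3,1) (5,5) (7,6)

Row 1: attacked by (2,7)→{6,7,8}; (3,1)→{1,3}; (5,5)→{1,5}; (7,6)→{6}. Safe: 2, 4. Place at column 4.
Row 4: attacked by (1,4)→{1,4,7}; (2,7)→{5,7}; (3,1)→{1,2}; (5,5)→{4,5,6}; (7,6)→{3,6}. Safe: 8. Place at column 8.
Row 6: attacked by (1,4)→{4}; (2,7)→{3,7}; (3,1)→{1,4}; (4,8)→{6,8}; (5,5)→{4,5,6}; (7,6)→{5,6,7}. Safe: 2. Place at column 2.
Row 8: attacked by (1,4)→{4}; (2,7)→{1,7}; (3,1)→{1,6}; (4,8)→{4,8}; (5,5)→{2,5,8}; (6,2)→{2,4}; (7,6)→{5,6,7}. Safe: 3. Place at column 3.
Columns [4, 7, 1, 8, 5, 2, 6, 3], r−c [-3, -5, 2, -4, 0, 4, 1, 5], r+c [5, 9, 4, 12, 10, 8, 13, 11] are all distinct, so no two queens attack.

(1,4) (2,7) (3,1) (4,8) (5,5) (6,2) (7,6) (8,3)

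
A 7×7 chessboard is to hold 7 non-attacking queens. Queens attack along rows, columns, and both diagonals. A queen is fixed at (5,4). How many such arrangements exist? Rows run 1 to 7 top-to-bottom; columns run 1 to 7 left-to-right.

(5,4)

Branch on row 1: col 1 → 0; col 2 → 1; col 3 → 1; col 5 → 1; col 6 → 1; col 7 → 0.
Sum: 0 + 1 + 1 + 1 + 1 + 0 = 4.

4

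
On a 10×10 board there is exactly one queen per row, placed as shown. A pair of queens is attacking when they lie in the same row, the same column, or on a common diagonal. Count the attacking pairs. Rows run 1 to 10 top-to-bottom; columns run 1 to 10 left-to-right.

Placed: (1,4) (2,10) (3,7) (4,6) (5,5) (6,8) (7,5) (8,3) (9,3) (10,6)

Same column: (4,6)–(10,6) (column 6); (5,5)–(7,5) (column 5); (8,3)–(9,3) (column 3).
Same diagonal: (2,10)–(7,5) (|2−7| = |10−5| = 5); (2,10)–(9,3) (|2−9| = |10−3| = 7); (3,7)–(4,6) (|3−4| = |7−6| = 1); (3,7)–(5,5) (|3−5| = |7−5| = 2); (4,6)–(5,5) (|4−5| = |6−5| = 1); (4,6)–(6,8) (|4−6| = |6−8| = 2); (7,5)–(9,3) (|7−9| = |5−3| = 2).
Total attacking pairs: 10.

10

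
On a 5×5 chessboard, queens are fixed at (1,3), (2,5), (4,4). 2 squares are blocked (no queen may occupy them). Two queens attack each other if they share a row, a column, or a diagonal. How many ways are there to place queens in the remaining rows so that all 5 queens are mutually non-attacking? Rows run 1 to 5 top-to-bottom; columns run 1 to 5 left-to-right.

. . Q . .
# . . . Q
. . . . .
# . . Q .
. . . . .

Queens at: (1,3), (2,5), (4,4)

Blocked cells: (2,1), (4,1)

1

Branch on row 3: col 2 → 1.
Sum: 1 = 1.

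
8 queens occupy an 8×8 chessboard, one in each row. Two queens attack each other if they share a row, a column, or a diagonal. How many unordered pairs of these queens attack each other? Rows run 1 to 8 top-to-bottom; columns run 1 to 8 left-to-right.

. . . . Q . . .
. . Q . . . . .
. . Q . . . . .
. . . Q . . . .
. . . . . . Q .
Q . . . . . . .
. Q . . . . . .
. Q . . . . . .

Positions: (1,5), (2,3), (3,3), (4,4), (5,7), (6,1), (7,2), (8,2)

Same column: (2,3)–(3,3) (column 3); (7,2)–(8,2) (column 2).
Same diagonal: (1,5)–(3,3) (|1−3| = |5−3| = 2); (3,3)–(4,4) (|3−4| = |3−4| = 1); (6,1)–(7,2) (|6−7| = |1−2| = 1).
Total attacking pairs: 5.

5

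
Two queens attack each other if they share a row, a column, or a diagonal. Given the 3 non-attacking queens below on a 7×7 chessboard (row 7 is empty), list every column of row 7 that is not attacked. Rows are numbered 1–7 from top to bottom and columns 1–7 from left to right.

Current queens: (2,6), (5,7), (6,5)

(2,6) attacks row 7 at column 6 and diagonals 1.
(5,7) attacks row 7 at column 7 and diagonals 5.
(6,5) attacks row 7 at column 5 and diagonals 4, 6.
Attacked columns: {1, 4, 5, 6, 7}. Safe: {2, 3}.

columns 2, 3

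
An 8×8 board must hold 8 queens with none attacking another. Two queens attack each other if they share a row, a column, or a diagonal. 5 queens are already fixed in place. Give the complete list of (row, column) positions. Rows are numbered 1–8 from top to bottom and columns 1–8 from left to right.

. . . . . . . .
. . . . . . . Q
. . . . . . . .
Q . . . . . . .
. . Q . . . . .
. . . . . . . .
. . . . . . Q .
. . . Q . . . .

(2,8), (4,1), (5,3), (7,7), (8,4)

Row 1: attacked by (2,8)→{7,8}; (4,1)→{1,4}; (5,3)→{3,7}; (7,7)→{1,7}; (8,4)→{4}. Safe: 2, 5, 6. Place at column 2.
Row 3: attacked by (1,2)→{2,4}; (2,8)→{7,8}; (4,1)→{1,2}; (5,3)→{1,3,5}; (7,7)→{3,7}; (8,4)→{4}. Safe: 6. Place at column 6.
Row 6: attacked by (1,2)→{2,7}; (2,8)→{4,8}; (3,6)→{3,6}; (4,1)→{1,3}; (5,3)→{2,3,4}; (7,7)→{6,7,8}; (8,4)→{2,4,6}. Safe: 5. Place at column 5.
Columns [2, 8, 6, 1, 3, 5, 7, 4], r−c [-1, -6, -3, 3, 2, 1, 0, 4], r+c [3, 10, 9, 5, 8, 11, 14, 12] are all distinct, so no two queens attack.

(1,2) (2,8) (3,6) (4,1) (5,3) (6,5) (7,7) (8,4)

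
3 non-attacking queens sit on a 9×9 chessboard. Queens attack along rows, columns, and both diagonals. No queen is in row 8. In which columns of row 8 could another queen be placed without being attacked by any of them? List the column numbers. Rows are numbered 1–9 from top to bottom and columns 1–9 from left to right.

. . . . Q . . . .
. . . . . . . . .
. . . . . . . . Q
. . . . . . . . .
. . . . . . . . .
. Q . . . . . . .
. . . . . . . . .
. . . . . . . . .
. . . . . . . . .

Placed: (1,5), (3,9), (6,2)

(1,5) attacks row 8 at column 5.
(3,9) attacks row 8 at column 9 and diagonals 4.
(6,2) attacks row 8 at column 2 and diagonals 4.
Attacked columns: {2, 4, 5, 9}. Safe: {1, 3, 6, 7, 8}.

columns 1, 3, 6, 7, 8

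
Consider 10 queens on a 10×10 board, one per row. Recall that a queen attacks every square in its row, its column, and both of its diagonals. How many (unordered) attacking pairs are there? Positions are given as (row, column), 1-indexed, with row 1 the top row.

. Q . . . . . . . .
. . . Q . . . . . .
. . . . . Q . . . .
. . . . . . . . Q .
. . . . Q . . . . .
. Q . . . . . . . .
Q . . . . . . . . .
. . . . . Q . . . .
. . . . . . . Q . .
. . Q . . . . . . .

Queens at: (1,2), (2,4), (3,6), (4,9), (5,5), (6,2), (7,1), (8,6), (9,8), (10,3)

4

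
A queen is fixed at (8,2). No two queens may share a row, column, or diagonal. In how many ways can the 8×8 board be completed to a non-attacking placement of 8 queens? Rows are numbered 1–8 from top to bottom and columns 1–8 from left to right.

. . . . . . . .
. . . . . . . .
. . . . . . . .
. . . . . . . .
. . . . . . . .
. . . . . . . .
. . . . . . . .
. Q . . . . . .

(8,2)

8

Branch on row 1: col 1 → 0; col 3 → 2; col 4 → 3; col 5 → 3; col 6 → 0; col 7 → 0; col 8 → 0.
Sum: 0 + 2 + 3 + 3 + 0 + 0 + 0 = 8.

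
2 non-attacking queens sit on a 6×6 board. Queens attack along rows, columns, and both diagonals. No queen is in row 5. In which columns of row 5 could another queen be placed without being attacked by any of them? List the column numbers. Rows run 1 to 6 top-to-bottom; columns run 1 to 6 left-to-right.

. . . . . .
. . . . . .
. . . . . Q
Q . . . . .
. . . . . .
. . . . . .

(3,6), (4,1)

columns 3, 5

(3,6) attacks row 5 at column 6 and diagonals 4.
(4,1) attacks row 5 at column 1 and diagonals 2.
Attacked columns: {1, 2, 4, 6}. Safe: {3, 5}.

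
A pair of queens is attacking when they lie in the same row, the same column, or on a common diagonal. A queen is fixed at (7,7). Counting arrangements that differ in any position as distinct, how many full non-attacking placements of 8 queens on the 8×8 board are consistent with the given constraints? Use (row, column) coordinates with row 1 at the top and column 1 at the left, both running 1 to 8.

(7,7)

Branch on row 1: col 2 → 3; col 3 → 5; col 4 → 2; col 5 → 1; col 6 → 3; col 8 → 2.
Sum: 3 + 5 + 2 + 1 + 3 + 2 = 16.

16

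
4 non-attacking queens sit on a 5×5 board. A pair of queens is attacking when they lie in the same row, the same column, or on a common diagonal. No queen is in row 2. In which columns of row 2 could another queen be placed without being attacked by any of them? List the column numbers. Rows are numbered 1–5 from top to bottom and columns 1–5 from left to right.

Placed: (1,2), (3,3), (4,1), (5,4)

(1,2) attacks row 2 at column 2 and diagonals 1, 3.
(3,3) attacks row 2 at column 3 and diagonals 2, 4.
(4,1) attacks row 2 at column 1 and diagonals 3.
(5,4) attacks row 2 at column 4 and diagonals 1.
Attacked columns: {1, 2, 3, 4}. Safe: {5}.

columns 5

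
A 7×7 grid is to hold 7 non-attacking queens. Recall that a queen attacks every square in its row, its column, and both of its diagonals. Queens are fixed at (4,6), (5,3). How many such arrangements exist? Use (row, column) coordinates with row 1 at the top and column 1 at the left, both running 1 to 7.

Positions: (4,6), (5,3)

2

Branch on row 1: col 1 → 1; col 2 → 0; col 4 → 0; col 5 → 1.
Sum: 1 + 0 + 0 + 1 = 2.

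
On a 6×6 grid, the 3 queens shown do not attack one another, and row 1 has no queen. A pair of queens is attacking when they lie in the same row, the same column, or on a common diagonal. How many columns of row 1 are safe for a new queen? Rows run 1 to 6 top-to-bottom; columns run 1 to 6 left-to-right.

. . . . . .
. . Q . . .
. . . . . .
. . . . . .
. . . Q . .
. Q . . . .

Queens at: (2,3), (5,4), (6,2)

3

(2,3) attacks row 1 at column 3 and diagonals 2, 4.
(5,4) attacks row 1 at column 4.
(6,2) attacks row 1 at column 2.
Attacked columns: {2, 3, 4}. Safe: {1, 5, 6}.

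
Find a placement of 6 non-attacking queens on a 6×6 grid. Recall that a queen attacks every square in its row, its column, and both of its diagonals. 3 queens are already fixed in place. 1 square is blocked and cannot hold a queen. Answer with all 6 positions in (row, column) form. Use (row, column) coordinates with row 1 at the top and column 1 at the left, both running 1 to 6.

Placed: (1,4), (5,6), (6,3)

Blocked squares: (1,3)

(1,4) (2,1) (3,5) (4,2) (5,6) (6,3)

Row 2: attacked by (1,4)→{3,4,5}; (5,6)→{3,6}; (6,3)→{3}. Safe: 1, 2. Place at column 1.
Row 3: attacked by (1,4)→{2,4,6}; (2,1)→{1,2}; (5,6)→{4,6}; (6,3)→{3,6}. Safe: 5. Place at column 5.
Row 4: attacked by (1,4)→{1,4}; (2,1)→{1,3}; (3,5)→{4,5,6}; (5,6)→{5,6}; (6,3)→{1,3,5}. Safe: 2. Place at column 2.
Columns [4, 1, 5, 2, 6, 3], r−c [-3, 1, -2, 2, -1, 3], r+c [5, 3, 8, 6, 11, 9] are all distinct, so no two queens attack.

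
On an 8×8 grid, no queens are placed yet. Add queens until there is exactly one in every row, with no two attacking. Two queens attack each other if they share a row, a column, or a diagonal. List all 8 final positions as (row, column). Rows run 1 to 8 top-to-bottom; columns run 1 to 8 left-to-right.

(1,8) (2,4) (3,1) (4,3) (5,6) (6,2) (7,7) (8,5)

Row 1: Safe: 1, 2, 3, 4, 5, 6, 7, 8. Place at column 8.
Row 2: attacked by (1,8)→{7,8}. Safe: 1, 2, 3, 4, 5, 6. Place at column 4.
Row 3: attacked by (1,8)→{6,8}; (2,4)→{3,4,5}. Safe: 1, 2, 7. Place at column 1.
Row 4: attacked by (1,8)→{5,8}; (2,4)→{2,4,6}; (3,1)→{1,2}. Safe: 3, 7. Place at column 3.
Row 5: attacked by (1,8)→{4,8}; (2,4)→{1,4,7}; (3,1)→{1,3}; (4,3)→{2,3,4}. Safe: 5, 6. Place at column 6.
Row 6: attacked by (1,8)→{3,8}; (2,4)→{4,8}; (3,1)→{1,4}; (4,3)→{1,3,5}; (5,6)→{5,6,7}. Safe: 2. Place at column 2.
Row 7: attacked by (1,8)→{2,8}; (2,4)→{4}; (3,1)→{1,5}; (4,3)→{3,6}; (5,6)→{4,6,8}; (6,2)→{1,2,3}. Safe: 7. Place at column 7.
Row 8: attacked by (1,8)→{1,8}; (2,4)→{4}; (3,1)→{1,6}; (4,3)→{3,7}; (5,6)→{3,6}; (6,2)→{2,4}; (7,7)→{6,7,8}. Safe: 5. Place at column 5.
Columns [8, 4, 1, 3, 6, 2, 7, 5], r−c [-7, -2, 2, 1, -1, 4, 0, 3], r+c [9, 6, 4, 7, 11, 8, 14, 13] are all distinct, so no two queens attack.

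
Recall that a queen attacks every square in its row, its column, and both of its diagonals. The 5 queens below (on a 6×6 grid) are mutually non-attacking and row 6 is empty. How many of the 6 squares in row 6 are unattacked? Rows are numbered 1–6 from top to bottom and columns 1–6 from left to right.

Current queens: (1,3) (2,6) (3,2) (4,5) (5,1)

1

(1,3) attacks row 6 at column 3.
(2,6) attacks row 6 at column 6 and diagonals 2.
(3,2) attacks row 6 at column 2 and diagonals 5.
(4,5) attacks row 6 at column 5 and diagonals 3.
(5,1) attacks row 6 at column 1 and diagonals 2.
Attacked columns: {1, 2, 3, 5, 6}. Safe: {4}.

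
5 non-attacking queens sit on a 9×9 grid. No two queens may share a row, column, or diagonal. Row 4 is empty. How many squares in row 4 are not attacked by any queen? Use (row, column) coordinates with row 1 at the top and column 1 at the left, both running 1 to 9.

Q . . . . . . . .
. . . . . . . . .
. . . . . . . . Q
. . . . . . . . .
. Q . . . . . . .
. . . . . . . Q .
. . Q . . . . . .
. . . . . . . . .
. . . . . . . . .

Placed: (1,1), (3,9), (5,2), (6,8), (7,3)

(1,1) attacks row 4 at column 1 and diagonals 4.
(3,9) attacks row 4 at column 9 and diagonals 8.
(5,2) attacks row 4 at column 2 and diagonals 1, 3.
(6,8) attacks row 4 at column 8 and diagonals 6.
(7,3) attacks row 4 at column 3 and diagonals 6.
Attacked columns: {1, 2, 3, 4, 6, 8, 9}. Safe: {5, 7}.

2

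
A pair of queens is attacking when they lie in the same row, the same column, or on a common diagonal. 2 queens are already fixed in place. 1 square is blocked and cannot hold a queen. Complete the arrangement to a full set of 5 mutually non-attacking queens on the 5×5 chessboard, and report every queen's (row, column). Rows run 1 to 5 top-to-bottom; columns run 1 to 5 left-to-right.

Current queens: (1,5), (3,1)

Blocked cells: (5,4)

(1,5) (2,3) (3,1) (4,4) (5,2)

Row 2: attacked by (1,5)→{4,5}; (3,1)→{1,2}. Safe: 3. Place at column 3.
Row 4: attacked by (1,5)→{2,5}; (2,3)→{1,3,5}; (3,1)→{1,2}. Safe: 4. Place at column 4.
Row 5: attacked by (1,5)→{1,5}; (2,3)→{3}; (3,1)→{1,3}; (4,4)→{3,4,5}. Blocked: 4. Safe: 2. Place at column 2.
Columns [5, 3, 1, 4, 2], r−c [-4, -1, 2, 0, 3], r+c [6, 5, 4, 8, 7] are all distinct, so no two queens attack.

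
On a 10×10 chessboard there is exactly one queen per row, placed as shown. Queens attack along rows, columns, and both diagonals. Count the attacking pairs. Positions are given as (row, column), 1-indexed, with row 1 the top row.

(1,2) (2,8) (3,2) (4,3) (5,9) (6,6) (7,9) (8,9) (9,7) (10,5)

Same column: (1,2)–(3,2) (column 2); (5,9)–(7,9) (column 9); (5,9)–(8,9) (column 9); (7,9)–(8,9) (column 9).
Same diagonal: (1,2)–(8,9) (|1−8| = |2−9| = 7); (3,2)–(4,3) (|3−4| = |2−3| = 1); (7,9)–(9,7) (|7−9| = |9−7| = 2).
Total attacking pairs: 7.

7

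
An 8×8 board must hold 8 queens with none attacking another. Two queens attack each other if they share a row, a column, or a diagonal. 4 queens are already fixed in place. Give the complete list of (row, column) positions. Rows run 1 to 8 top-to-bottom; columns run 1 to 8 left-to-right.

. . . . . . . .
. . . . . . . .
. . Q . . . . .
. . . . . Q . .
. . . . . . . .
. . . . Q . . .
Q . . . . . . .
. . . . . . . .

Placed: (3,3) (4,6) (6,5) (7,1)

Row 1: attacked by (3,3)→{1,3,5}; (4,6)→{3,6}; (6,5)→{5}; (7,1)→{1,7}. Safe: 2, 4, 8. Place at column 2.
Row 2: attacked by (1,2)→{1,2,3}; (3,3)→{2,3,4}; (4,6)→{4,6,8}; (6,5)→{1,5}; (7,1)→{1,6}. Safe: 7. Place at column 7.
Row 5: attacked by (1,2)→{2,6}; (2,7)→{4,7}; (3,3)→{1,3,5}; (4,6)→{5,6,7}; (6,5)→{4,5,6}; (7,1)→{1,3}. Safe: 8. Place at column 8.
Row 8: attacked by (1,2)→{2}; (2,7)→{1,7}; (3,3)→{3,8}; (4,6)→{2,6}; (5,8)→{5,8}; (6,5)→{3,5,7}; (7,1)→{1,2}. Safe: 4. Place at column 4.
Columns [2, 7, 3, 6, 8, 5, 1, 4], r−c [-1, -5, 0, -2, -3, 1, 6, 4], r+c [3, 9, 6, 10, 13, 11, 8, 12] are all distinct, so no two queens attack.

(1,2) (2,7) (3,3) (4,6) (5,8) (6,5) (7,1) (8,4)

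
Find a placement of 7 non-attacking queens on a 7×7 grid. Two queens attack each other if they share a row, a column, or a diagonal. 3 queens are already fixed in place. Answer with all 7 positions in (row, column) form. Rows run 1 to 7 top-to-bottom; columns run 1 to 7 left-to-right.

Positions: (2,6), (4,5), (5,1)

Row 1: attacked by (2,6)→{5,6,7}; (4,5)→{2,5}; (5,1)→{1,5}. Safe: 3, 4. Place at column 3.
Row 3: attacked by (1,3)→{1,3,5}; (2,6)→{5,6,7}; (4,5)→{4,5,6}; (5,1)→{1,3}. Safe: 2. Place at column 2.
Row 6: attacked by (1,3)→{3}; (2,6)→{2,6}; (3,2)→{2,5}; (4,5)→{3,5,7}; (5,1)→{1,2}. Safe: 4. Place at column 4.
Row 7: attacked by (1,3)→{3}; (2,6)→{1,6}; (3,2)→{2,6}; (4,5)→{2,5}; (5,1)→{1,3}; (6,4)→{3,4,5}. Safe: 7. Place at column 7.
Columns [3, 6, 2, 5, 1, 4, 7], r−c [-2, -4, 1, -1, 4, 2, 0], r+c [4, 8, 5, 9, 6, 10, 14] are all distinct, so no two queens attack.

(1,3) (2,6) (3,2) (4,5) (5,1) (6,4) (7,7)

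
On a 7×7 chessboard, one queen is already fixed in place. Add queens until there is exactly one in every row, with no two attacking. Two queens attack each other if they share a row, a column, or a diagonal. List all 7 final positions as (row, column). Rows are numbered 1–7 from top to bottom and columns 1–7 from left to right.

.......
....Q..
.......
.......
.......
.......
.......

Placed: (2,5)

(1,2) (2,5) (3,1) (4,4) (5,7) (6,3) (7,6)

Row 1: attacked by (2,5)→{4,5,6}. Safe: 1, 2, 3, 7. Place at column 2.
Row 3: attacked by (1,2)→{2,4}; (2,5)→{4,5,6}. Safe: 1, 3, 7. Place at column 1.
Row 4: attacked by (1,2)→{2,5}; (2,5)→{3,5,7}; (3,1)→{1,2}. Safe: 4, 6. Place at column 4.
Row 5: attacked by (1,2)→{2,6}; (2,5)→{2,5}; (3,1)→{1,3}; (4,4)→{3,4,5}. Safe: 7. Place at column 7.
Row 6: attacked by (1,2)→{2,7}; (2,5)→{1,5}; (3,1)→{1,4}; (4,4)→{2,4,6}; (5,7)→{6,7}. Safe: 3. Place at column 3.
Row 7: attacked by (1,2)→{2}; (2,5)→{5}; (3,1)→{1,5}; (4,4)→{1,4,7}; (5,7)→{5,7}; (6,3)→{2,3,4}. Safe: 6. Place at column 6.
Columns [2, 5, 1, 4, 7, 3, 6], r−c [-1, -3, 2, 0, -2, 3, 1], r+c [3, 7, 4, 8, 12, 9, 13] are all distinct, so no two queens attack.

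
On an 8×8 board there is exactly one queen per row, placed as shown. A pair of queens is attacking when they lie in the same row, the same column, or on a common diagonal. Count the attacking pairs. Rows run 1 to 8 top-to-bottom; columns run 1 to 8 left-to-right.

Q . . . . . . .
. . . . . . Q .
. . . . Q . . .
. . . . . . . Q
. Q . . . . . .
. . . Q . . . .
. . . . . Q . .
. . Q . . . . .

0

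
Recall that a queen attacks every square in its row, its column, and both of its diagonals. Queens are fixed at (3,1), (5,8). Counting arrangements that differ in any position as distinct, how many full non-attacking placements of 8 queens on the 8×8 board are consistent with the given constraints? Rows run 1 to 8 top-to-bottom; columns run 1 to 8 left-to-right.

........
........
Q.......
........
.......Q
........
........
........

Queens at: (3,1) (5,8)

4

Branch on row 1: col 2 → 0; col 5 → 2; col 6 → 1; col 7 → 1.
Sum: 0 + 2 + 1 + 1 = 4.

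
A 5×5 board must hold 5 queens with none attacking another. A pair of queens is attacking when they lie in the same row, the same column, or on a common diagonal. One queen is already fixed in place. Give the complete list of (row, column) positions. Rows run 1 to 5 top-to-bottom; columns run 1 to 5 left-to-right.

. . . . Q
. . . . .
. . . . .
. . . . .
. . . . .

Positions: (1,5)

Row 2: attacked by (1,5)→{4,5}. Safe: 1, 2, 3. Place at column 2.
Row 3: attacked by (1,5)→{3,5}; (2,2)→{1,2,3}. Safe: 4. Place at column 4.
Row 4: attacked by (1,5)→{2,5}; (2,2)→{2,4}; (3,4)→{3,4,5}. Safe: 1. Place at column 1.
Row 5: attacked by (1,5)→{1,5}; (2,2)→{2,5}; (3,4)→{2,4}; (4,1)→{1,2}. Safe: 3. Place at column 3.
Columns [5, 2, 4, 1, 3], r−c [-4, 0, -1, 3, 2], r+c [6, 4, 7, 5, 8] are all distinct, so no two queens attack.

(1,5) (2,2) (3,4) (4,1) (5,3)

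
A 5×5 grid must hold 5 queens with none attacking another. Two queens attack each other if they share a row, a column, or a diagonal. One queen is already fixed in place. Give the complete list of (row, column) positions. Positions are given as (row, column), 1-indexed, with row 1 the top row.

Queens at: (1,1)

Row 2: attacked by (1,1)→{1,2}. Safe: 3, 4, 5. Place at column 4.
Row 3: attacked by (1,1)→{1,3}; (2,4)→{3,4,5}. Safe: 2. Place at column 2.
Row 4: attacked by (1,1)→{1,4}; (2,4)→{2,4}; (3,2)→{1,2,3}. Safe: 5. Place at column 5.
Row 5: attacked by (1,1)→{1,5}; (2,4)→{1,4}; (3,2)→{2,4}; (4,5)→{4,5}. Safe: 3. Place at column 3.
Columns [1, 4, 2, 5, 3], r−c [0, -2, 1, -1, 2], r+c [2, 6, 5, 9, 8] are all distinct, so no two queens attack.

(1,1) (2,4) (3,2) (4,5) (5,3)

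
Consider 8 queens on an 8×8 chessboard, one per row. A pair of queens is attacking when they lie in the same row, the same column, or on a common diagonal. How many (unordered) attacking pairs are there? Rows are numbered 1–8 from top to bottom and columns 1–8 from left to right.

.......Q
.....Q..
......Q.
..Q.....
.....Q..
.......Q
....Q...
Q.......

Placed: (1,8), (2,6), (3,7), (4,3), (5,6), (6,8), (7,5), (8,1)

4

Same column: (1,8)–(6,8) (column 8); (2,6)–(5,6) (column 6).
Same diagonal: (1,8)–(8,1) (|1−8| = |8−1| = 7); (2,6)–(3,7) (|2−3| = |6−7| = 1).
Total attacking pairs: 4.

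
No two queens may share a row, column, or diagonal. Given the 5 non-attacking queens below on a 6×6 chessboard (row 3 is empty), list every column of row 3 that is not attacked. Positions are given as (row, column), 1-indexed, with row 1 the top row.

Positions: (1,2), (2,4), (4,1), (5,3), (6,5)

(1,2) attacks row 3 at column 2 and diagonals 4.
(2,4) attacks row 3 at column 4 and diagonals 3, 5.
(4,1) attacks row 3 at column 1 and diagonals 2.
(5,3) attacks row 3 at column 3 and diagonals 1, 5.
(6,5) attacks row 3 at column 5 and diagonals 2.
Attacked columns: {1, 2, 3, 4, 5}. Safe: {6}.

columns 6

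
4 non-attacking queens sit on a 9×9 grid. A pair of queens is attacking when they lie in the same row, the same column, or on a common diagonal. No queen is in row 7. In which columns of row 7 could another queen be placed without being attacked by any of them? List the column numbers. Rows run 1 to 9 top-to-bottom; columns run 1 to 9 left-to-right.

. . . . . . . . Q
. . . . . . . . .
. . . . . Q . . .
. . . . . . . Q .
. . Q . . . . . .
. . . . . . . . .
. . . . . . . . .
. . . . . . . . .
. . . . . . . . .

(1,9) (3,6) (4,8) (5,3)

(1,9) attacks row 7 at column 9 and diagonals 3.
(3,6) attacks row 7 at column 6 and diagonals 2.
(4,8) attacks row 7 at column 8 and diagonals 5.
(5,3) attacks row 7 at column 3 and diagonals 1, 5.
Attacked columns: {1, 2, 3, 5, 6, 8, 9}. Safe: {4, 7}.

columns 4, 7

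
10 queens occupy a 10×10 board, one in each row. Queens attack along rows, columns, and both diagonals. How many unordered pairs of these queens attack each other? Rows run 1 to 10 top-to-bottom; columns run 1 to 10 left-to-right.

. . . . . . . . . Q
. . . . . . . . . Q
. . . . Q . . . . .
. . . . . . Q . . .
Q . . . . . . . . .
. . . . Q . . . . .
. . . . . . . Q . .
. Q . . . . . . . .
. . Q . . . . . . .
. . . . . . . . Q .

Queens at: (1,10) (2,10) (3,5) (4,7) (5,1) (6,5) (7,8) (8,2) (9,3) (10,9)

Same column: (1,10)–(2,10) (column 10); (3,5)–(6,5) (column 5).
Same diagonal: (1,10)–(4,7) (|1−4| = |10−7| = 3); (1,10)–(6,5) (|1−6| = |10−5| = 5); (2,10)–(9,3) (|2−9| = |10−3| = 7); (4,7)–(6,5) (|4−6| = |7−5| = 2); (6,5)–(10,9) (|6−10| = |5−9| = 4); (8,2)–(9,3) (|8−9| = |2−3| = 1).
Total attacking pairs: 8.

8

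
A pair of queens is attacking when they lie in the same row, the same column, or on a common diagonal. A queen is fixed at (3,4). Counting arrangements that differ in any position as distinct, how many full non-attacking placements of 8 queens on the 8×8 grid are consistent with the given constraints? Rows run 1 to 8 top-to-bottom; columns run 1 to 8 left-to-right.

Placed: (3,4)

12

Branch on row 1: col 1 → 1; col 3 → 3; col 5 → 6; col 7 → 1; col 8 → 1.
Sum: 1 + 3 + 6 + 1 + 1 = 12.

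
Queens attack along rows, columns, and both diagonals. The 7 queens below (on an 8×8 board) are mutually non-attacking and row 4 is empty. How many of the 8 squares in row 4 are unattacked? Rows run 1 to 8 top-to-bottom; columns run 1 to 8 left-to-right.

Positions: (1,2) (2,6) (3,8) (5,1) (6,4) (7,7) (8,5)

(1,2) attacks row 4 at column 2 and diagonals 5.
(2,6) attacks row 4 at column 6 and diagonals 4, 8.
(3,8) attacks row 4 at column 8 and diagonals 7.
(5,1) attacks row 4 at column 1 and diagonals 2.
(6,4) attacks row 4 at column 4 and diagonals 2, 6.
(7,7) attacks row 4 at column 7 and diagonals 4.
(8,5) attacks row 4 at column 5 and diagonals 1.
Attacked columns: {1, 2, 4, 5, 6, 7, 8}. Safe: {3}.

1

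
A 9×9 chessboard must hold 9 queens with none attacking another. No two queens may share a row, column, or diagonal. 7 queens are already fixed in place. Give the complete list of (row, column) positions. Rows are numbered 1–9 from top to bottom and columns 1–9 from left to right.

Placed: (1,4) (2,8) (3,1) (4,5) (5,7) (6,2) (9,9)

(1,4) (2,8) (3,1) (4,5) (5,7) (6,2) (7,6) (8,3) (9,9)

Row 7: attacked by (1,4)→{4}; (2,8)→{3,8}; (3,1)→{1,5}; (4,5)→{2,5,8}; (5,7)→{5,7,9}; (6,2)→{1,2,3}; (9,9)→{7,9}. Safe: 6. Place at column 6.
Row 8: attacked by (1,4)→{4}; (2,8)→{2,8}; (3,1)→{1,6}; (4,5)→{1,5,9}; (5,7)→{4,7}; (6,2)→{2,4}; (7,6)→{5,6,7}; (9,9)→{8,9}. Safe: 3. Place at column 3.
Columns [4, 8, 1, 5, 7, 2, 6, 3, 9], r−c [-3, -6, 2, -1, -2, 4, 1, 5, 0], r+c [5, 10, 4, 9, 12, 8, 13, 11, 18] are all distinct, so no two queens attack.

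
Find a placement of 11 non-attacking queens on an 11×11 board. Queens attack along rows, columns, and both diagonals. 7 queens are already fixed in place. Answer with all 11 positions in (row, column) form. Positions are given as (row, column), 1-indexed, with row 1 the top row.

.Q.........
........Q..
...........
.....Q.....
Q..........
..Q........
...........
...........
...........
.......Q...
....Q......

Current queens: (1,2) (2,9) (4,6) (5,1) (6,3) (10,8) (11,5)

Row 3: attacked by (1,2)→{2,4}; (2,9)→{8,9,10}; (4,6)→{5,6,7}; (5,1)→{1,3}; (6,3)→{3,6}; (10,8)→{1,8}; (11,5)→{5}. Safe: 11. Place at column 11.
Row 7: attacked by (1,2)→{2,8}; (2,9)→{4,9}; (3,11)→{7,11}; (4,6)→{3,6,9}; (5,1)→{1,3}; (6,3)→{2,3,4}; (10,8)→{5,8,11}; (11,5)→{1,5,9}. Safe: 10. Place at column 10.
Row 8: attacked by (1,2)→{2,9}; (2,9)→{3,9}; (3,11)→{6,11}; (4,6)→{2,6,10}; (5,1)→{1,4}; (6,3)→{1,3,5}; (7,10)→{9,10,11}; (10,8)→{6,8,10}; (11,5)→{2,5,8}. Safe: 7. Place at column 7.
Row 9: attacked by (1,2)→{2,10}; (2,9)→{2,9}; (3,11)→{5,11}; (4,6)→{1,6,11}; (5,1)→{1,5}; (6,3)→{3,6}; (7,10)→{8,10}; (8,7)→{6,7,8}; (10,8)→{7,8,9}; (11,5)→{3,5,7}. Safe: 4. Place at column 4.
Columns [2, 9, 11, 6, 1, 3, 10, 7, 4, 8, 5], r−c [-1, -7, -8, -2, 4, 3, -3, 1, 5, 2, 6], r+c [3, 11, 14, 10, 6, 9, 17, 15, 13, 18, 16] are all distinct, so no two queens attack.

(1,2) (2,9) (3,11) (4,6) (5,1) (6,3) (7,10) (8,7) (9,4) (10,8) (11,5)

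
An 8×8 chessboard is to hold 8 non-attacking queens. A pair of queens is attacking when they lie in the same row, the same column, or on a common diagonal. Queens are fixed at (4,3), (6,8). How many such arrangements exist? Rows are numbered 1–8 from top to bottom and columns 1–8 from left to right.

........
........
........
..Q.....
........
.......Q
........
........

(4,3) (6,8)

2

Branch on row 1: col 1 → 0; col 2 → 0; col 4 → 2; col 5 → 0; col 7 → 0.
Sum: 0 + 0 + 2 + 0 + 0 = 2.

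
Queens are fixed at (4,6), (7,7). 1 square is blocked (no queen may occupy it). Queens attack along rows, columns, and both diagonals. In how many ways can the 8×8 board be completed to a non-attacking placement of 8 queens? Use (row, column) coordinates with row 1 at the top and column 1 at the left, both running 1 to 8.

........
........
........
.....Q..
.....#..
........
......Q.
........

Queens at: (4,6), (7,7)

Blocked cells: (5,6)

Branch on row 1: col 2 → 0; col 4 → 0; col 5 → 1; col 8 → 1.
Sum: 0 + 0 + 1 + 1 = 2.

2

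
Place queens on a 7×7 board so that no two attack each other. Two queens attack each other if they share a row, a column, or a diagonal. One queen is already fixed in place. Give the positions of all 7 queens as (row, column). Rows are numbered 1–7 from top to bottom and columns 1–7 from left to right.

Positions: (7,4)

(1,6) (2,1) (3,3) (4,5) (5,7) (6,2) (7,4)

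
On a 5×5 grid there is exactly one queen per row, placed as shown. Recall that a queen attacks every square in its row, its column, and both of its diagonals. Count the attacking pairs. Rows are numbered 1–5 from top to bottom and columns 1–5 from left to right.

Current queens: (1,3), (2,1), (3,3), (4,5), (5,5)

3

Same column: (1,3)–(3,3) (column 3); (4,5)–(5,5) (column 5).
Same diagonal: (3,3)–(5,5) (|3−5| = |3−5| = 2).
Total attacking pairs: 3.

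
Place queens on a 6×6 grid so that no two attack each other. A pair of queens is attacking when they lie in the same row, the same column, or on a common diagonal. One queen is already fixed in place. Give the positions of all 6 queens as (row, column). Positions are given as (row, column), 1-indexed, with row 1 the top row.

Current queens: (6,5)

(1,2) (2,4) (3,6) (4,1) (5,3) (6,5)

Row 1: attacked by (6,5)→{5}. Safe: 1, 2, 3, 4, 6. Place at column 2.
Row 2: attacked by (1,2)→{1,2,3}; (6,5)→{1,5}. Safe: 4, 6. Place at column 4.
Row 3: attacked by (1,2)→{2,4}; (2,4)→{3,4,5}; (6,5)→{2,5}. Safe: 1, 6. Place at column 6.
Row 4: attacked by (1,2)→{2,5}; (2,4)→{2,4,6}; (3,6)→{5,6}; (6,5)→{3,5}. Safe: 1. Place at column 1.
Row 5: attacked by (1,2)→{2,6}; (2,4)→{1,4}; (3,6)→{4,6}; (4,1)→{1,2}; (6,5)→{4,5,6}. Safe: 3. Place at column 3.
Columns [2, 4, 6, 1, 3, 5], r−c [-1, -2, -3, 3, 2, 1], r+c [3, 6, 9, 5, 8, 11] are all distinct, so no two queens attack.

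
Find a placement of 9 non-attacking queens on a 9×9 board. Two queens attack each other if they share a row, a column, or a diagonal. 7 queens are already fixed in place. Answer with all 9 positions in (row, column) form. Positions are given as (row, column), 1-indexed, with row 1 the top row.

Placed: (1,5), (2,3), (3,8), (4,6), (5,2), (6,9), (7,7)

Row 8: attacked by (1,5)→{5}; (2,3)→{3,9}; (3,8)→{3,8}; (4,6)→{2,6}; (5,2)→{2,5}; (6,9)→{7,9}; (7,7)→{6,7,8}. Safe: 1, 4. Place at column 1.
Row 9: attacked by (1,5)→{5}; (2,3)→{3}; (3,8)→{2,8}; (4,6)→{1,6}; (5,2)→{2,6}; (6,9)→{6,9}; (7,7)→{5,7,9}; (8,1)→{1,2}. Safe: 4. Place at column 4.
Columns [5, 3, 8, 6, 2, 9, 7, 1, 4], r−c [-4, -1, -5, -2, 3, -3, 0, 7, 5], r+c [6, 5, 11, 10, 7, 15, 14, 9, 13] are all distinct, so no two queens attack.

(1,5) (2,3) (3,8) (4,6) (5,2) (6,9) (7,7) (8,1) (9,4)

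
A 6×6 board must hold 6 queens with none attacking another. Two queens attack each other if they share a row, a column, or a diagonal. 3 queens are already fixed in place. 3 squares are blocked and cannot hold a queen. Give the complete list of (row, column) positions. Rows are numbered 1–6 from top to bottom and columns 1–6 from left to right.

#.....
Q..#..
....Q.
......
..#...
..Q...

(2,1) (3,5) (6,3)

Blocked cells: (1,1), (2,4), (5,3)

(1,4) (2,1) (3,5) (4,2) (5,6) (6,3)

Row 1: attacked by (2,1)→{1,2}; (3,5)→{3,5}; (6,3)→{3}. Blocked: 1. Safe: 4, 6. Place at column 4.
Row 4: attacked by (1,4)→{1,4}; (2,1)→{1,3}; (3,5)→{4,5,6}; (6,3)→{1,3,5}. Safe: 2. Place at column 2.
Row 5: attacked by (1,4)→{4}; (2,1)→{1,4}; (3,5)→{3,5}; (4,2)→{1,2,3}; (6,3)→{2,3,4}. Blocked: 3. Safe: 6. Place at column 6.
Columns [4, 1, 5, 2, 6, 3], r−c [-3, 1, -2, 2, -1, 3], r+c [5, 3, 8, 6, 11, 9] are all distinct, so no two queens attack.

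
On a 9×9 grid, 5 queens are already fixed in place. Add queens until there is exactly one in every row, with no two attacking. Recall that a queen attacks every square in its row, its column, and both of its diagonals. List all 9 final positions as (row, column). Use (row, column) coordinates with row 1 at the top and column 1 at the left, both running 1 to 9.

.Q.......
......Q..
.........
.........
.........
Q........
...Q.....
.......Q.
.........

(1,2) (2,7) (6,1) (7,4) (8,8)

Row 3: attacked by (1,2)→{2,4}; (2,7)→{6,7,8}; (6,1)→{1,4}; (7,4)→{4,8}; (8,8)→{3,8}. Safe: 5, 9. Place at column 9.
Row 4: attacked by (1,2)→{2,5}; (2,7)→{5,7,9}; (3,9)→{8,9}; (6,1)→{1,3}; (7,4)→{1,4,7}; (8,8)→{4,8}. Safe: 6. Place at column 6.
Row 5: attacked by (1,2)→{2,6}; (2,7)→{4,7}; (3,9)→{7,9}; (4,6)→{5,6,7}; (6,1)→{1,2}; (7,4)→{2,4,6}; (8,8)→{5,8}. Safe: 3. Place at column 3.
Row 9: attacked by (1,2)→{2}; (2,7)→{7}; (3,9)→{3,9}; (4,6)→{1,6}; (5,3)→{3,7}; (6,1)→{1,4}; (7,4)→{2,4,6}; (8,8)→{7,8,9}. Safe: 5. Place at column 5.
Columns [2, 7, 9, 6, 3, 1, 4, 8, 5], r−c [-1, -5, -6, -2, 2, 5, 3, 0, 4], r+c [3, 9, 12, 10, 8, 7, 11, 16, 14] are all distinct, so no two queens attack.

(1,2) (2,7) (3,9) (4,6) (5,3) (6,1) (7,4) (8,8) (9,5)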